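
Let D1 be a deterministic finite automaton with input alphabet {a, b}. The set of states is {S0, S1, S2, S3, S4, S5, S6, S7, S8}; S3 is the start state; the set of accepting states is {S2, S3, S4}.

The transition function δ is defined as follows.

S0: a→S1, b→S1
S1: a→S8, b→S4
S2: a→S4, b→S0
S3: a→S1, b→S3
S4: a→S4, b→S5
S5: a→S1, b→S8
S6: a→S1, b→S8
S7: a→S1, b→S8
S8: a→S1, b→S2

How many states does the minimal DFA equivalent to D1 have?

First remove the unreachable states {S6,S7}; 7 states remain.
Initial partition by acceptance: {S2,S3,S4} | {S0,S1,S5,S8}.
On input a, block {S2,S3,S4} splits into {S2,S4} and {S3}.
On input b, block {S0,S1,S5,S8} splits into {S0,S5} and {S1,S8}.
The partition is now stable with 4 blocks: {S2,S4} | {S0,S5} | {S3} | {S1,S8}.

4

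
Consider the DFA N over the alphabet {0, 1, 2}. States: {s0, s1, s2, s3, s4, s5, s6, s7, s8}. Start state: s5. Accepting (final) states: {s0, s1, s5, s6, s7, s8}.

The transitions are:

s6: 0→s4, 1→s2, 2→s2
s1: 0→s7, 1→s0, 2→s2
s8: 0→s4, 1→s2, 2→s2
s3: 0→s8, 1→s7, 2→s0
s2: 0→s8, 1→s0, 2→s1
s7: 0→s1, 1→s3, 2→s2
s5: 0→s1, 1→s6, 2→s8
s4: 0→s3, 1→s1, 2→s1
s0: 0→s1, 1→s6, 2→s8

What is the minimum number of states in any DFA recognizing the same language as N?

7

P0 = {s0,s1,s5,s6,s7,s8} | {s2,s3,s4}.
On input 0, block {s0,s1,s5,s6,s7,s8} splits into {s0,s1,s5,s7} and {s6,s8}.
Refine {s0,s1,s5,s7} on symbol 1: members go to different blocks, giving {s0,s5} and {s1} and {s7}.
On input 0, block {s2,s3,s4} splits into {s2,s3} and {s4}.
Split {s2,s3} by δ(·,1) → {s2} and {s3}.
Stable partition: {s0,s5} | {s2} | {s6,s8} | {s1} | {s7} | {s4} | {s3} — 7 equivalence classes.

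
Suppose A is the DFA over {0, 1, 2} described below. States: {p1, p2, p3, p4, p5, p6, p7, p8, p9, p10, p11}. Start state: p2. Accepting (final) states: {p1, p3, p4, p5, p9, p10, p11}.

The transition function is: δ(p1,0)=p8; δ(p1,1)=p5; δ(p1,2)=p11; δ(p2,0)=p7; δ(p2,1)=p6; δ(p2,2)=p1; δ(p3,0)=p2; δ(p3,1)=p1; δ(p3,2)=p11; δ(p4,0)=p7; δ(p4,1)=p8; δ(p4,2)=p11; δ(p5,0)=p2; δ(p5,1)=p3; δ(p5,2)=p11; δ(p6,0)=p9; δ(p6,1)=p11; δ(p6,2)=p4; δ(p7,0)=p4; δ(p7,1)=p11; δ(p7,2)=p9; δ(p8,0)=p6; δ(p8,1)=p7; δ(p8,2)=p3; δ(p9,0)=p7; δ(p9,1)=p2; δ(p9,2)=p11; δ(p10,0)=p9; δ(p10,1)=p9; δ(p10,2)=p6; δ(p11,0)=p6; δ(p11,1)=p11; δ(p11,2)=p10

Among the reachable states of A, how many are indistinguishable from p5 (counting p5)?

3

Start with accepting vs non-accepting: {p1,p3,p4,p5,p9,p10,p11} | {p2,p6,p7,p8}.
On input 0, block {p1,p3,p4,p5,p9,p10,p11} splits into {p1,p3,p4,p5,p9,p11} and {p10}.
Refine {p1,p3,p4,p5,p9,p11} on symbol 1: members go to different blocks, giving {p1,p3,p5,p11} and {p4,p9}.
Split {p1,p3,p5,p11} by δ(·,2) → {p1,p3,p5} and {p11}.
Split {p2,p6,p7,p8} by δ(·,0) → {p2,p8} and {p6,p7}.
Stable partition: {p1,p3,p5} | {p2,p8} | {p10} | {p4,p9} | {p11} | {p6,p7} — 6 equivalence classes.
The equivalence class containing p5 is {p1,p3,p5}, of size 3.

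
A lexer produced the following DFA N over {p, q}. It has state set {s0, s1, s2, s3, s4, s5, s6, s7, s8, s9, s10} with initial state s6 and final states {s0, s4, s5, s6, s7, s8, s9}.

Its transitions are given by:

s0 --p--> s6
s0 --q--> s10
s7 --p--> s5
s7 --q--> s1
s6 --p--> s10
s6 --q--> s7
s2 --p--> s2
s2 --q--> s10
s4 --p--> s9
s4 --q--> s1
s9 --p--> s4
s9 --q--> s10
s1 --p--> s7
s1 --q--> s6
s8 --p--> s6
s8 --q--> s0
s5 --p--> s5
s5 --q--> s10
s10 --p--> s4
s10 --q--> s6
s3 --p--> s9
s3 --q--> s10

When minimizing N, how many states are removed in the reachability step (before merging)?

BFS from s6 reaches {s1, s4, s5, s6, s7, s9, s10}; the 4 state(s) s0, s2, s3, s8 are never visited.

4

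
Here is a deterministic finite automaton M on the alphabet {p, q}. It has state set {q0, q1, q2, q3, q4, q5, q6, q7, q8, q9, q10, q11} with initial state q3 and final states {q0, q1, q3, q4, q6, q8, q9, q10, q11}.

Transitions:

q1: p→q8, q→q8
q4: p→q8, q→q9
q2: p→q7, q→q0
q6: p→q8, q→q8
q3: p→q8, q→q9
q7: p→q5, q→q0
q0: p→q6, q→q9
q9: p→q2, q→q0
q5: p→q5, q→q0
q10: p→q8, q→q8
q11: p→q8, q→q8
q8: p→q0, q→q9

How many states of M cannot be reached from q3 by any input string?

4

BFS from q3 reaches {q0, q2, q3, q5, q6, q7, q8, q9}; the 4 state(s) q1, q4, q10, q11 are never visited.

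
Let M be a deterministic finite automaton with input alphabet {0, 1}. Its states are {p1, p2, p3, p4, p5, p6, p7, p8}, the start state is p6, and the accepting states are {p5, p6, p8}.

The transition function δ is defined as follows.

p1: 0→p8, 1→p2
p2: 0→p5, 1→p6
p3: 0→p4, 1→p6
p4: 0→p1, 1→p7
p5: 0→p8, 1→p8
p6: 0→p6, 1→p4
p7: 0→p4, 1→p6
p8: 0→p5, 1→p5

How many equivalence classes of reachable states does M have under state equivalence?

States {p3} cannot be reached from the start state, so discard them.
Start with accepting vs non-accepting: {p5,p6,p8} | {p1,p2,p4,p7}.
Refine {p5,p6,p8} on symbol 1: members go to different blocks, giving {p5,p8} and {p6}.
Refine {p1,p2,p4,p7} on symbol 0: members go to different blocks, giving {p1,p2} and {p4,p7}.
On input 1, block {p1,p2} splits into {p1} and {p2}.
Split {p4,p7} by δ(·,0) → {p4} and {p7}.
The partition is now stable with 6 blocks: {p5,p8} | {p1} | {p6} | {p4} | {p2} | {p7}.

6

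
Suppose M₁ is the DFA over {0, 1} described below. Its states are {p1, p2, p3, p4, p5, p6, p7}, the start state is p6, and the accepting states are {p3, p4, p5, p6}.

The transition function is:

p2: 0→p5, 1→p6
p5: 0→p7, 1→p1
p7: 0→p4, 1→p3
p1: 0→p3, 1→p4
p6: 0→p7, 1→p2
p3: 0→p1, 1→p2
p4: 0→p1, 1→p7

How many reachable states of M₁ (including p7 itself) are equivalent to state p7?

3

Initial partition by acceptance: {p3,p4,p5,p6} | {p1,p2,p7}.
The partition is now stable with 2 blocks: {p3,p4,p5,p6} | {p1,p2,p7}.
State p7 belongs to the block {p1,p2,p7}, which has 3 states.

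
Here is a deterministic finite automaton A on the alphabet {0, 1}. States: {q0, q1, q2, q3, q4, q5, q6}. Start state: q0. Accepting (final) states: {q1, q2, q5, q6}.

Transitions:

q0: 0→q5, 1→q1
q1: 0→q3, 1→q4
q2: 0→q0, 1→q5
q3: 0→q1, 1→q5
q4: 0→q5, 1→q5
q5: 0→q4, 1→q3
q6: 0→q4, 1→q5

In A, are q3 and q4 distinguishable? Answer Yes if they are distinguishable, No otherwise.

No

First remove the unreachable states {q2,q6}; 5 states remain.
Initial partition by acceptance: {q1,q5} | {q0,q3,q4}.
Stable partition: {q1,q5} | {q0,q3,q4} — 2 equivalence classes.
q3 and q4 lie in the same block of the stable partition, so they are equivalent — no string distinguishes them.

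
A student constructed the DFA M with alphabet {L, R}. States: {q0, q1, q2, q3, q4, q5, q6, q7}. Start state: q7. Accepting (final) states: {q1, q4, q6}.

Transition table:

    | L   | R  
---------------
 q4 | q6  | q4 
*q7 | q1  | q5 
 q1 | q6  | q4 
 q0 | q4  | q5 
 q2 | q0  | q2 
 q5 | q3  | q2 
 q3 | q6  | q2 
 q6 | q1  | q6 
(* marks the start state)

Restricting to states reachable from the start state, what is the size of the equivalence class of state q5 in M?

2

Initial partition by acceptance: {q1,q4,q6} | {q0,q2,q3,q5,q7}.
On input L, block {q0,q2,q3,q5,q7} splits into {q0,q3,q7} and {q2,q5}.
No further refinement is possible. Final partition (3 blocks): {q1,q4,q6} | {q0,q3,q7} | {q2,q5}.
The equivalence class containing q5 is {q2,q5}, of size 2.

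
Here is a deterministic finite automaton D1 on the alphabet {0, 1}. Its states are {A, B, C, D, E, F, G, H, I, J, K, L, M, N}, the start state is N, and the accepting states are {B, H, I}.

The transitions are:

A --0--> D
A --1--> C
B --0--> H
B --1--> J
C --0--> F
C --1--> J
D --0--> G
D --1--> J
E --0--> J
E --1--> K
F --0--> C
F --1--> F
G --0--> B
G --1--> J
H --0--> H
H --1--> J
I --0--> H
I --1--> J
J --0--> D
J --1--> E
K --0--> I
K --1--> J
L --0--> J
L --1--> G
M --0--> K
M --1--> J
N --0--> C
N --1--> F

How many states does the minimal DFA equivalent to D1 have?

7

States {A,L,M} cannot be reached from the start state, so discard them.
Start with accepting vs non-accepting: {B,H,I} | {C,D,E,F,G,J,K,N}.
Split {C,D,E,F,G,J,K,N} by δ(·,0) → {C,D,E,F,J,N} and {G,K}.
On input 0, block {C,D,E,F,J,N} splits into {C,E,F,J,N} and {D}.
Refine {C,E,F,J,N} on symbol 0: members go to different blocks, giving {C,E,F,N} and {J}.
Refine {C,E,F,N} on symbol 0: members go to different blocks, giving {C,F,N} and {E}.
Split {C,F,N} by δ(·,1) → {F,N} and {C}.
Stable partition: {B,H,I} | {F,N} | {G,K} | {D} | {J} | {E} | {C} — 7 equivalence classes.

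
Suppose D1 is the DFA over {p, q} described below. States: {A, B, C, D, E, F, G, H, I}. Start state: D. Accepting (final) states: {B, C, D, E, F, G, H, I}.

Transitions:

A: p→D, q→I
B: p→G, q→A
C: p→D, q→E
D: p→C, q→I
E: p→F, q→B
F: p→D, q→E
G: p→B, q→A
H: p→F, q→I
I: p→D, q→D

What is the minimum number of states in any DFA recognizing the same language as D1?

6

States {H} cannot be reached from the start state, so discard them.
Initial partition by acceptance: {B,C,D,E,F,G,I} | {A}.
On input q, block {B,C,D,E,F,G,I} splits into {C,D,E,F,I} and {B,G}.
On input q, block {C,D,E,F,I} splits into {C,D,F,I} and {E}.
Split {C,D,F,I} by δ(·,q) → {C,F} and {D,I}.
Split {D,I} by δ(·,p) → {D} and {I}.
The partition is now stable with 6 blocks: {C,F} | {A} | {B,G} | {E} | {D} | {I}.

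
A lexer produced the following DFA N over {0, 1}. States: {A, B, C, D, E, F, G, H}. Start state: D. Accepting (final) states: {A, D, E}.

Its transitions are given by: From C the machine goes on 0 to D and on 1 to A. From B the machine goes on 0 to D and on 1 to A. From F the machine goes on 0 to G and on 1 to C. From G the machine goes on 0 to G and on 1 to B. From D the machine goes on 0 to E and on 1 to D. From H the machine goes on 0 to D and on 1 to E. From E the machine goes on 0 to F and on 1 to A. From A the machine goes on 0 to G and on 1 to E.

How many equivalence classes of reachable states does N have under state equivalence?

States {H} cannot be reached from the start state, so discard them.
P0 = {A,D,E} | {B,C,F,G}.
Refine {A,D,E} on symbol 0: members go to different blocks, giving {A,E} and {D}.
Split {B,C,F,G} by δ(·,0) → {B,C} and {F,G}.
Stable partition: {A,E} | {B,C} | {D} | {F,G} — 4 equivalence classes.

4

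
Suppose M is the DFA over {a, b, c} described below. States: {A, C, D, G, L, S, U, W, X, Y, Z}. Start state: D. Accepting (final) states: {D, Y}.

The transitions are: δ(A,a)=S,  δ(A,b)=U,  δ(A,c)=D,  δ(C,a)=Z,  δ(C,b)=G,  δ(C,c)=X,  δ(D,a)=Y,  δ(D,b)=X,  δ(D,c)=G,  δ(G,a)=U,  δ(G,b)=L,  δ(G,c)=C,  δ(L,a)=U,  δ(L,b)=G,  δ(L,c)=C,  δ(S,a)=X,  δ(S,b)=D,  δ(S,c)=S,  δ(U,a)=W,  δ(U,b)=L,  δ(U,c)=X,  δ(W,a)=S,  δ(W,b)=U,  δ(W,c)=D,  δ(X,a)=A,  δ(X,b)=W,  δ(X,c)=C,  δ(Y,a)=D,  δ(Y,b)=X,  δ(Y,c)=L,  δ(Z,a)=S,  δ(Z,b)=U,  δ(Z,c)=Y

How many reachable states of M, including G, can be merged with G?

2

All states are reachable from the start state.
Initial partition by acceptance: {D,Y} | {A,C,G,L,S,U,W,X,Z}.
Refine {A,C,G,L,S,U,W,X,Z} on symbol b: members go to different blocks, giving {A,C,G,L,U,W,X,Z} and {S}.
Split {A,C,G,L,U,W,X,Z} by δ(·,a) → {C,G,L,U,X} and {A,W,Z}.
Refine {C,G,L,U,X} on symbol a: members go to different blocks, giving {C,U,X} and {G,L}.
Refine {C,U,X} on symbol b: members go to different blocks, giving {C,U} and {X}.
No further refinement is possible. Final partition (6 blocks): {D,Y} | {C,U} | {S} | {A,W,Z} | {G,L} | {X}.
The equivalence class containing G is {G,L}, of size 2.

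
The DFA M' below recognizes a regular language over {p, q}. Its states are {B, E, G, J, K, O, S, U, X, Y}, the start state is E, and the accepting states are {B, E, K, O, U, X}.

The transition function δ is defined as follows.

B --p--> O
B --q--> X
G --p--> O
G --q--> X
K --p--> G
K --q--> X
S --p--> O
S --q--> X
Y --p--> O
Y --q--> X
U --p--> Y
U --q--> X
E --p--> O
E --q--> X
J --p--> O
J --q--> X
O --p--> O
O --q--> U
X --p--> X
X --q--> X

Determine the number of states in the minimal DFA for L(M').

5

Reachable states from the start: {E,O,U,X,Y}. Unreachable: {B,G,J,K,S} — drop them.
Initial partition by acceptance: {E,O,U,X} | {Y}.
Refine {E,O,U,X} on symbol p: members go to different blocks, giving {E,O,X} and {U}.
Split {E,O,X} by δ(·,q) → {E,X} and {O}.
On input p, block {E,X} splits into {X} and {E}.
No further refinement is possible. Final partition (5 blocks): {X} | {Y} | {U} | {O} | {E}.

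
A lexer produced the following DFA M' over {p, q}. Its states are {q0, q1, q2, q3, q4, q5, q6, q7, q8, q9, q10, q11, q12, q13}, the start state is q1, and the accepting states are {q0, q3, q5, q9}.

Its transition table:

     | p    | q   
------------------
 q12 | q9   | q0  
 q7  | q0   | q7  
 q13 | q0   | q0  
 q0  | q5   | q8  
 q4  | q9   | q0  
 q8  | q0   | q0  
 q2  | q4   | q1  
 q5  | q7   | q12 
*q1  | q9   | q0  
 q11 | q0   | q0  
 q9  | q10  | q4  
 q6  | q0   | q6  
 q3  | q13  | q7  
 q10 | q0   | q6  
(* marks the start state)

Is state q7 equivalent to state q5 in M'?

States {q2,q3,q11,q13} cannot be reached from the start state, so discard them.
P0 = {q0,q5,q9} | {q1,q4,q6,q7,q8,q10,q12}.
Split {q0,q5,q9} by δ(·,p) → {q5,q9} and {q0}.
Refine {q1,q4,q6,q7,q8,q10,q12} on symbol p: members go to different blocks, giving {q6,q7,q8,q10} and {q1,q4,q12}.
On input q, block {q6,q7,q8,q10} splits into {q6,q7,q10} and {q8}.
No further refinement is possible. Final partition (5 blocks): {q5,q9} | {q6,q7,q10} | {q0} | {q1,q4,q12} | {q8}.
q7 and q5 end up in different blocks, so they are distinguishable. For instance, the string 'ε' is accepted from only q5.

No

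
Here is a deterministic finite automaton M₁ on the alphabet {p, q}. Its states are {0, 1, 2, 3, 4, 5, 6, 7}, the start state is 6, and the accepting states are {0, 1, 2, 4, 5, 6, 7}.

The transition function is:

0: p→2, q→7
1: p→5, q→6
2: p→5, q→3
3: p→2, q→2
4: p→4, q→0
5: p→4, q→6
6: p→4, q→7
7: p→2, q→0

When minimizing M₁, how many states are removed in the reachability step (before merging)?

No path from 6 leads to 1; the other 7 states are all reachable.

1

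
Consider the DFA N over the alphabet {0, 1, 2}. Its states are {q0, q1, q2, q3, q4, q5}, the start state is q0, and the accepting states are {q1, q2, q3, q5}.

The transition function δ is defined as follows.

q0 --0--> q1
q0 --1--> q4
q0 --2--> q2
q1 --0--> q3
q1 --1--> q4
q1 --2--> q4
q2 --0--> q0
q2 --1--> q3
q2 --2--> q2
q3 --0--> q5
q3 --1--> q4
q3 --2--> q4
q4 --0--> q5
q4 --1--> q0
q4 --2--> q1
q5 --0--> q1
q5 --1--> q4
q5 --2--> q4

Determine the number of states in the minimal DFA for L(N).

4

Every state is reachable, so we keep all 6.
P0 = {q1,q2,q3,q5} | {q0,q4}.
Split {q1,q2,q3,q5} by δ(·,0) → {q1,q3,q5} and {q2}.
On input 2, block {q0,q4} splits into {q0} and {q4}.
No further refinement is possible. Final partition (4 blocks): {q1,q3,q5} | {q0} | {q2} | {q4}.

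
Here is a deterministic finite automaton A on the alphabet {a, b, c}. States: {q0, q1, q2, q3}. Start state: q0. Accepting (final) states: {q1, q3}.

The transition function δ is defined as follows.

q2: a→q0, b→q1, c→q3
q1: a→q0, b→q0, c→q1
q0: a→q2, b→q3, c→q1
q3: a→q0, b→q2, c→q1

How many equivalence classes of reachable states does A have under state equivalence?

2

All states are reachable from the start state.
P0 = {q1,q3} | {q0,q2}.
No further refinement is possible. Final partition (2 blocks): {q1,q3} | {q0,q2}.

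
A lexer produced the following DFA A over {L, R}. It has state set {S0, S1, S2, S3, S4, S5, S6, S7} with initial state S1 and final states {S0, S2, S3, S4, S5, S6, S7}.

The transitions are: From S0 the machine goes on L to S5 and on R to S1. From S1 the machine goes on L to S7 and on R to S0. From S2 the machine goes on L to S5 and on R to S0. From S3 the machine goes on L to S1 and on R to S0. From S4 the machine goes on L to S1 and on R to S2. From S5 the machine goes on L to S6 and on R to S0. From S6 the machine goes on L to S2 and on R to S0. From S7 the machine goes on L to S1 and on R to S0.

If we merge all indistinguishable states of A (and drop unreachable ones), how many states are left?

First remove the unreachable states {S3,S4}; 6 states remain.
P0 = {S0,S2,S5,S6,S7} | {S1}.
On input L, block {S0,S2,S5,S6,S7} splits into {S0,S2,S5,S6} and {S7}.
Split {S0,S2,S5,S6} by δ(·,R) → {S2,S5,S6} and {S0}.
The partition is now stable with 4 blocks: {S2,S5,S6} | {S1} | {S7} | {S0}.

4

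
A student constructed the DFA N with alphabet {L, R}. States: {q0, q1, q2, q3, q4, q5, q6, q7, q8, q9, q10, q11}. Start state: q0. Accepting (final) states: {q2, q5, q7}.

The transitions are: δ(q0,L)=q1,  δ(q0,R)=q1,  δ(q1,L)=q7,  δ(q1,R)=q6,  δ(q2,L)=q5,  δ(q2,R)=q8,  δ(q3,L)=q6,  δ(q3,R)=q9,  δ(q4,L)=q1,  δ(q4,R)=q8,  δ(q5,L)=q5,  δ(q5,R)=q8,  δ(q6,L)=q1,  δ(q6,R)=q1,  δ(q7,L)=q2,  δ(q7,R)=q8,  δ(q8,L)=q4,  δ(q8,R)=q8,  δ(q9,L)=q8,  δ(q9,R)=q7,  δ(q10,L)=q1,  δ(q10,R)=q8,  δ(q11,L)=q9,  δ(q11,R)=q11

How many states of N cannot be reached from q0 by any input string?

4

BFS from q0 reaches {q0, q1, q2, q4, q5, q6, q7, q8}; the 4 state(s) q3, q9, q10, q11 are never visited.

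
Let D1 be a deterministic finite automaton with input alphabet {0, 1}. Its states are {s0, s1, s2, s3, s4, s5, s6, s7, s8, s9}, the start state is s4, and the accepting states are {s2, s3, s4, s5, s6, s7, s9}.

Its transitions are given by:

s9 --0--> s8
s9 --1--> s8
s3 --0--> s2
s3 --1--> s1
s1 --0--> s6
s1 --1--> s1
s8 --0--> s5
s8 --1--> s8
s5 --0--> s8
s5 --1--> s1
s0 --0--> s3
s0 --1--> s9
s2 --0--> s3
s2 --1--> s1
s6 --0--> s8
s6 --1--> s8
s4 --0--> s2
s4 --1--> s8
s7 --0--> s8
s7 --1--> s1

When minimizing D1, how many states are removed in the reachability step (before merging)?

No path from s4 leads to s0, s7, s9; the other 7 states are all reachable.

3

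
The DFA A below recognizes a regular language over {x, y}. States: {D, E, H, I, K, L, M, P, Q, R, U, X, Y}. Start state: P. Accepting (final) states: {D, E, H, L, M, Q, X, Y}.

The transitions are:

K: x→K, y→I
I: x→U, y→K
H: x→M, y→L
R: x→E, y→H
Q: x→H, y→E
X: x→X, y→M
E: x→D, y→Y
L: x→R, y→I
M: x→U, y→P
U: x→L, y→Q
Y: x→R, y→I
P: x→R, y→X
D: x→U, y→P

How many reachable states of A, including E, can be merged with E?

2

Initial partition by acceptance: {D,E,H,L,M,Q,X,Y} | {I,K,P,R,U}.
Split {D,E,H,L,M,Q,X,Y} by δ(·,x) → {E,H,Q,X} and {D,L,M,Y}.
Refine {E,H,Q,X} on symbol x: members go to different blocks, giving {E,H} and {Q,X}.
Refine {I,K,P,R,U} on symbol x: members go to different blocks, giving {I,K,P} and {U} and {R}.
Refine {I,K,P} on symbol x: members go to different blocks, giving {I} and {P} and {K}.
On input x, block {D,L,M,Y} splits into {L,Y} and {D,M}.
On input x, block {Q,X} splits into {X} and {Q}.
No further refinement is possible. Final partition (10 blocks): {E,H} | {I} | {L,Y} | {X} | {U} | {R} | {P} | {K} | {D,M} | {Q}.
The equivalence class containing E is {E,H}, of size 2.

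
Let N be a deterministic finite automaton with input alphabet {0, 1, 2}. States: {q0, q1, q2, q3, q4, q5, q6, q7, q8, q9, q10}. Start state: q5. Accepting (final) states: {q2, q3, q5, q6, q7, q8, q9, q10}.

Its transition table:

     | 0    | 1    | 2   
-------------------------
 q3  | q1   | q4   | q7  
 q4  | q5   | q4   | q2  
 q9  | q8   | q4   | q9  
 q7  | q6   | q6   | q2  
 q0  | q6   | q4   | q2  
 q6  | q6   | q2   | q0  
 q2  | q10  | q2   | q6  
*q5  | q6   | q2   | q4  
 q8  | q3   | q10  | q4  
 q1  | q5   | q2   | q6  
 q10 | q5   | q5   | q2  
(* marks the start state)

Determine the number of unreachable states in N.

5

BFS from q5 reaches {q0, q2, q4, q5, q6, q10}; the 5 state(s) q1, q3, q7, q8, q9 are never visited.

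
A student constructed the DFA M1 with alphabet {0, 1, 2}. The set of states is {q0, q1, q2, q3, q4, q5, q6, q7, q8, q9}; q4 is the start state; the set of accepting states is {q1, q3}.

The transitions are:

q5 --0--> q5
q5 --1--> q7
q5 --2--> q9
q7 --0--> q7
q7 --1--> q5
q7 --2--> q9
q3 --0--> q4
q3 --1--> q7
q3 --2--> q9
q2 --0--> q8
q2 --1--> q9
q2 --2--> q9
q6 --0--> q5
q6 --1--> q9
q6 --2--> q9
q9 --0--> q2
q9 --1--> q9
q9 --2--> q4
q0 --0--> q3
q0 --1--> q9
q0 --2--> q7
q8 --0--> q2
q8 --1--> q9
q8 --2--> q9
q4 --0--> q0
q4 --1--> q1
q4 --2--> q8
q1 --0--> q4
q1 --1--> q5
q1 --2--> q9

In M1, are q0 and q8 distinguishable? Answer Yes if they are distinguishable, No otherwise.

States {q6} cannot be reached from the start state, so discard them.
Start with accepting vs non-accepting: {q1,q3} | {q0,q2,q4,q5,q7,q8,q9}.
On input 0, block {q0,q2,q4,q5,q7,q8,q9} splits into {q2,q4,q5,q7,q8,q9} and {q0}.
On input 0, block {q2,q4,q5,q7,q8,q9} splits into {q2,q5,q7,q8,q9} and {q4}.
On input 2, block {q2,q5,q7,q8,q9} splits into {q2,q5,q7,q8} and {q9}.
Split {q2,q5,q7,q8} by δ(·,1) → {q2,q8} and {q5,q7}.
Stable partition: {q1,q3} | {q2,q8} | {q0} | {q4} | {q9} | {q5,q7} — 6 equivalence classes.
q0 and q8 end up in different blocks, so they are distinguishable. For instance, the string '0' is accepted from only q0.

Yes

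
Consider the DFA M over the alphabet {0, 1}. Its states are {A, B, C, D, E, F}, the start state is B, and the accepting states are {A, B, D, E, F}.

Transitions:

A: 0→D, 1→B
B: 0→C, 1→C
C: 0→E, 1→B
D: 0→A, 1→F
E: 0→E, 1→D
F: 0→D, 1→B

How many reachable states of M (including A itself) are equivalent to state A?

All states are reachable from the start state.
P0 = {A,B,D,E,F} | {C}.
On input 0, block {A,B,D,E,F} splits into {A,D,E,F} and {B}.
Split {A,D,E,F} by δ(·,1) → {A,F} and {D,E}.
On input 0, block {D,E} splits into {D} and {E}.
No further refinement is possible. Final partition (5 blocks): {A,F} | {C} | {B} | {D} | {E}.
The equivalence class containing A is {A,F}, of size 2.

2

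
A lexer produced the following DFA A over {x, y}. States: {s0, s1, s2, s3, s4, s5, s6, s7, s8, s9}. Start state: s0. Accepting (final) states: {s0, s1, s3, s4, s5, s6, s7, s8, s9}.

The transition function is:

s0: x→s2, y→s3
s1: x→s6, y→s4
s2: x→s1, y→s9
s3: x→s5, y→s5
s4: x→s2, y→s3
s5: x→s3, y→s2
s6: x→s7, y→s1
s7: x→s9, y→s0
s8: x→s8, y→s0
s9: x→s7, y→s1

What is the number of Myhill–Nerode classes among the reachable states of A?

6

First remove the unreachable states {s8}; 9 states remain.
P0 = {s0,s1,s3,s4,s5,s6,s7,s9} | {s2}.
On input x, block {s0,s1,s3,s4,s5,s6,s7,s9} splits into {s1,s3,s5,s6,s7,s9} and {s0,s4}.
Split {s1,s3,s5,s6,s7,s9} by δ(·,y) → {s3,s6,s9} and {s1,s7} and {s5}.
Split {s3,s6,s9} by δ(·,x) → {s6,s9} and {s3}.
Stable partition: {s6,s9} | {s2} | {s0,s4} | {s1,s7} | {s5} | {s3} — 6 equivalence classes.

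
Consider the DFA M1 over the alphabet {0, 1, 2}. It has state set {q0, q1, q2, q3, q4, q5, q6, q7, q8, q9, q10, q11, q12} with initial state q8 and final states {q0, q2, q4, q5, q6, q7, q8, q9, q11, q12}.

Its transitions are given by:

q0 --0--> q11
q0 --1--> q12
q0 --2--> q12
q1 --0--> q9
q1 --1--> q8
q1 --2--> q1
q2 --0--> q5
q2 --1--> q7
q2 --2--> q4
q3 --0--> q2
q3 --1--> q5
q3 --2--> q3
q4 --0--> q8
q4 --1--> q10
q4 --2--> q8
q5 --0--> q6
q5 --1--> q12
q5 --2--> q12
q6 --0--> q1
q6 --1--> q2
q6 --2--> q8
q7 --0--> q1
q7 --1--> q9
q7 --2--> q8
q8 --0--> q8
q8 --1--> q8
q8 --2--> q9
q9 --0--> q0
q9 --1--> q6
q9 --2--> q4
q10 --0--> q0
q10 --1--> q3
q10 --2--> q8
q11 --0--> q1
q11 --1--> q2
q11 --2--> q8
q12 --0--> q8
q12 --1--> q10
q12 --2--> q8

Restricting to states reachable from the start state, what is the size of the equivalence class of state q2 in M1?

All states are reachable from the start state.
Initial partition by acceptance: {q0,q2,q4,q5,q6,q7,q8,q9,q11,q12} | {q1,q3,q10}.
Split {q0,q2,q4,q5,q6,q7,q8,q9,q11,q12} by δ(·,0) → {q0,q2,q4,q5,q8,q9,q12} and {q6,q7,q11}.
Refine {q0,q2,q4,q5,q8,q9,q12} on symbol 0: members go to different blocks, giving {q2,q4,q8,q9,q12} and {q0,q5}.
Split {q2,q4,q8,q9,q12} by δ(·,0) → {q4,q8,q12} and {q2,q9}.
On input 1, block {q4,q8,q12} splits into {q4,q12} and {q8}.
Refine {q1,q3,q10} on symbol 0: members go to different blocks, giving {q1,q3} and {q10}.
On input 1, block {q1,q3} splits into {q1} and {q3}.
Stable partition: {q4,q12} | {q1} | {q6,q7,q11} | {q0,q5} | {q2,q9} | {q8} | {q10} | {q3} — 8 equivalence classes.
State q2 belongs to the block {q2,q9}, which has 2 states.

2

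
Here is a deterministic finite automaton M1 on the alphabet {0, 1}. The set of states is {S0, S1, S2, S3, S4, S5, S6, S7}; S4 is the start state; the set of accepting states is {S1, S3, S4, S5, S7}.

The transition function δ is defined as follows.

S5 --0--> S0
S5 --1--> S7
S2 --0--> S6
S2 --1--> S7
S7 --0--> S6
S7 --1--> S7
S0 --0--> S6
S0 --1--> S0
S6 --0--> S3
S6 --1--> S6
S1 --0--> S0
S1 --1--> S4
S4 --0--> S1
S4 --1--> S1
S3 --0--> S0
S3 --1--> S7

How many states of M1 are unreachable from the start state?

2

BFS from S4 reaches {S0, S1, S3, S4, S6, S7}; the 2 state(s) S2, S5 are never visited.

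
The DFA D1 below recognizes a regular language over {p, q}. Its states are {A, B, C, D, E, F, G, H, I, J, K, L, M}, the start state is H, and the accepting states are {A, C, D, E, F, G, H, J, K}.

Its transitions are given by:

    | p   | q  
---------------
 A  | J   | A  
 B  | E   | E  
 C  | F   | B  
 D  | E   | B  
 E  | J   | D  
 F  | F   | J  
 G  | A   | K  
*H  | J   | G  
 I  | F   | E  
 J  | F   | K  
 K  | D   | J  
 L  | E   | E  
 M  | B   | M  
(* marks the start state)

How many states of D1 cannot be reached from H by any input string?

Starting at H and following transitions, the reachable set is {A, B, D, E, F, G, H, J, K}. That leaves C, I, L, M unreachable — 4 in total.

4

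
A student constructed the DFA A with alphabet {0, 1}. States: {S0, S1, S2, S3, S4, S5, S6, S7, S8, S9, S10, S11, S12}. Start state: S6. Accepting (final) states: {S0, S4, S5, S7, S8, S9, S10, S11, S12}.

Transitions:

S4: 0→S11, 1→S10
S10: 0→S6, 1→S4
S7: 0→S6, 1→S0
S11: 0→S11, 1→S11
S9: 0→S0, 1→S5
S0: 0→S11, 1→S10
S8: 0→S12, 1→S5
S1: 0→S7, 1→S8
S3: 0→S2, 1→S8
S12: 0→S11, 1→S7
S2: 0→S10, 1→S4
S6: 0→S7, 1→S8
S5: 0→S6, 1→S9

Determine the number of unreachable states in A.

3

No path from S6 leads to S1, S2, S3; the other 10 states are all reachable.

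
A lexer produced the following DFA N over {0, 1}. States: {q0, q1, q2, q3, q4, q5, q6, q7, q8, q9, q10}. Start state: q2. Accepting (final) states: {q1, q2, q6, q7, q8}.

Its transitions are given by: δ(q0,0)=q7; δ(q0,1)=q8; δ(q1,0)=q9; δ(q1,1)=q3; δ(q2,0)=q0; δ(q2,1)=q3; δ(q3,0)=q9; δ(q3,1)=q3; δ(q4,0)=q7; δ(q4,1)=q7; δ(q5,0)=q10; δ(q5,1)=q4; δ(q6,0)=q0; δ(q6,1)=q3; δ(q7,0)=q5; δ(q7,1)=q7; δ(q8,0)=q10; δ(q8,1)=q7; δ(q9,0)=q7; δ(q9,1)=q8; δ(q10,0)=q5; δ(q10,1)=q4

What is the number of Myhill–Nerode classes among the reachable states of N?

5

First remove the unreachable states {q1,q6}; 9 states remain.
P0 = {q2,q7,q8} | {q0,q3,q4,q5,q9,q10}.
Refine {q2,q7,q8} on symbol 1: members go to different blocks, giving {q7,q8} and {q2}.
Split {q0,q3,q4,q5,q9,q10} by δ(·,0) → {q0,q4,q9} and {q3,q5,q10}.
Split {q3,q5,q10} by δ(·,0) → {q5,q10} and {q3}.
No further refinement is possible. Final partition (5 blocks): {q7,q8} | {q0,q4,q9} | {q2} | {q5,q10} | {q3}.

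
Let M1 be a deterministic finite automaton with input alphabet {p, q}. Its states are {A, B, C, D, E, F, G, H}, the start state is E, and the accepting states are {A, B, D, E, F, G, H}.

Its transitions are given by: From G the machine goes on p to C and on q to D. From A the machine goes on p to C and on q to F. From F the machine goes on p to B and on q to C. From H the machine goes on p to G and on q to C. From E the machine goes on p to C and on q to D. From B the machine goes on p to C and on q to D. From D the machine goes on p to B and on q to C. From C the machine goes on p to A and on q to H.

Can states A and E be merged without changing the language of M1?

P0 = {A,B,D,E,F,G,H} | {C}.
Split {A,B,D,E,F,G,H} by δ(·,p) → {A,B,E,G} and {D,F,H}.
Stable partition: {A,B,E,G} | {C} | {D,F,H} — 3 equivalence classes.
A and E lie in the same block of the stable partition, so they are equivalent — no string distinguishes them.

Yes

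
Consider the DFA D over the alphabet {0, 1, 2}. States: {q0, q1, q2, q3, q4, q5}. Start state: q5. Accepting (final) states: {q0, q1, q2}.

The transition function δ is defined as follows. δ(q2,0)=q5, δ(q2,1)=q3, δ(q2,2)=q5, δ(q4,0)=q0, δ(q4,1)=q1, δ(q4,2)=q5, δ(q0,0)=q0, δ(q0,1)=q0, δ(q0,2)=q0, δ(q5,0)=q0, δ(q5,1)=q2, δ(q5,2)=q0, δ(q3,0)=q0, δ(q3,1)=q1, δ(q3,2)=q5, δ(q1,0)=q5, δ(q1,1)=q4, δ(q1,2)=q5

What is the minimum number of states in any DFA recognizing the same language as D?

Every state is reachable, so we keep all 6.
P0 = {q0,q1,q2} | {q3,q4,q5}.
Refine {q0,q1,q2} on symbol 0: members go to different blocks, giving {q1,q2} and {q0}.
Refine {q3,q4,q5} on symbol 2: members go to different blocks, giving {q3,q4} and {q5}.
The partition is now stable with 4 blocks: {q1,q2} | {q3,q4} | {q0} | {q5}.

4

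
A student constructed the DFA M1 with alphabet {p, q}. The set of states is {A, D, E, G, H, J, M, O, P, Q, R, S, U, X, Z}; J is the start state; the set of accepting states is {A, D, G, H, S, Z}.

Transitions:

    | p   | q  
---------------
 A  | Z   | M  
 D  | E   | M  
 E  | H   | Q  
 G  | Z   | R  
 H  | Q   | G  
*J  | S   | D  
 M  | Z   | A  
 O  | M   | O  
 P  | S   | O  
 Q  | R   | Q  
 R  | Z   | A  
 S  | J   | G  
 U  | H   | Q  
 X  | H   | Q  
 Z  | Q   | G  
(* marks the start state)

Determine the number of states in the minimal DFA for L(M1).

Reachable states from the start: {A,D,E,G,H,J,M,Q,R,S,Z}. Unreachable: {O,P,U,X} — drop them.
P0 = {A,D,G,H,S,Z} | {E,J,M,Q,R}.
Split {A,D,G,H,S,Z} by δ(·,p) → {D,H,S,Z} and {A,G}.
On input q, block {D,H,S,Z} splits into {H,S,Z} and {D}.
Split {E,J,M,Q,R} by δ(·,p) → {E,J,M,R} and {Q}.
On input p, block {H,S,Z} splits into {H,Z} and {S}.
Split {E,J,M,R} by δ(·,p) → {E,M,R} and {J}.
Refine {E,M,R} on symbol q: members go to different blocks, giving {M,R} and {E}.
Stable partition: {H,Z} | {M,R} | {A,G} | {D} | {Q} | {S} | {J} | {E} — 8 equivalence classes.

8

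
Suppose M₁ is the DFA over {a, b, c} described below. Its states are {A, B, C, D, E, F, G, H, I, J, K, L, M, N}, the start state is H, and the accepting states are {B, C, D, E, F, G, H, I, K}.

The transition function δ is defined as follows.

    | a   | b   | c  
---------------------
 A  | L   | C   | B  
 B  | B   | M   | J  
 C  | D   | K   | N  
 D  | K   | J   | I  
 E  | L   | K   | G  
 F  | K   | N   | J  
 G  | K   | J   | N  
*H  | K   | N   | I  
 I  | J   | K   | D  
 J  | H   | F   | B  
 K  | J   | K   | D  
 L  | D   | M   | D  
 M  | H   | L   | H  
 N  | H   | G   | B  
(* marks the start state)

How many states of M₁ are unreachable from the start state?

BFS from H reaches {B, D, F, G, H, I, J, K, L, M, N}; the 3 state(s) A, C, E are never visited.

3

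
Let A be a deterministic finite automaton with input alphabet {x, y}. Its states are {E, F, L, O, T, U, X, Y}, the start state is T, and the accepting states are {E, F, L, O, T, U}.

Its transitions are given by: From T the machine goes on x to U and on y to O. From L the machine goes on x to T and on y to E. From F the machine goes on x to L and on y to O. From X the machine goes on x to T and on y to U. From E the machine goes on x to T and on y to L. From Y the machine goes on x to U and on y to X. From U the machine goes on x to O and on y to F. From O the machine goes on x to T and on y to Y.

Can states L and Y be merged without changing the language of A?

All states are reachable from the start state.
Start with accepting vs non-accepting: {E,F,L,O,T,U} | {X,Y}.
On input y, block {E,F,L,O,T,U} splits into {E,F,L,T,U} and {O}.
Refine {E,F,L,T,U} on symbol x: members go to different blocks, giving {E,F,L,T} and {U}.
Refine {E,F,L,T} on symbol x: members go to different blocks, giving {E,F,L} and {T}.
Split {E,F,L} by δ(·,x) → {E,L} and {F}.
On input x, block {X,Y} splits into {X} and {Y}.
Stable partition: {E,L} | {X} | {O} | {U} | {T} | {F} | {Y} — 7 equivalence classes.
L and Y end up in different blocks, so they are distinguishable. For instance, the string 'ε' is accepted from only L.

No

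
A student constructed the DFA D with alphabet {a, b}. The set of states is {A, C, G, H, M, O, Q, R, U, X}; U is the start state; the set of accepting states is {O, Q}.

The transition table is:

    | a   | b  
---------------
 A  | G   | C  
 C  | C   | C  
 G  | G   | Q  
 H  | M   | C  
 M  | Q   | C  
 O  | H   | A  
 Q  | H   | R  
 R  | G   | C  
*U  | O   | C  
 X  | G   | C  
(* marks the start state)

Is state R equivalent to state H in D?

Reachable states from the start: {A,C,G,H,M,O,Q,R,U}. Unreachable: {X} — drop them.
Initial partition by acceptance: {O,Q} | {A,C,G,H,M,R,U}.
On input a, block {A,C,G,H,M,R,U} splits into {A,C,G,H,R} and {M,U}.
Split {A,C,G,H,R} by δ(·,a) → {A,C,G,R} and {H}.
Split {A,C,G,R} by δ(·,b) → {A,C,R} and {G}.
Refine {A,C,R} on symbol a: members go to different blocks, giving {A,R} and {C}.
Stable partition: {O,Q} | {A,R} | {M,U} | {H} | {G} | {C} — 6 equivalence classes.
R and H end up in different blocks, so they are distinguishable. For instance, the string 'aa' is accepted from only H.

No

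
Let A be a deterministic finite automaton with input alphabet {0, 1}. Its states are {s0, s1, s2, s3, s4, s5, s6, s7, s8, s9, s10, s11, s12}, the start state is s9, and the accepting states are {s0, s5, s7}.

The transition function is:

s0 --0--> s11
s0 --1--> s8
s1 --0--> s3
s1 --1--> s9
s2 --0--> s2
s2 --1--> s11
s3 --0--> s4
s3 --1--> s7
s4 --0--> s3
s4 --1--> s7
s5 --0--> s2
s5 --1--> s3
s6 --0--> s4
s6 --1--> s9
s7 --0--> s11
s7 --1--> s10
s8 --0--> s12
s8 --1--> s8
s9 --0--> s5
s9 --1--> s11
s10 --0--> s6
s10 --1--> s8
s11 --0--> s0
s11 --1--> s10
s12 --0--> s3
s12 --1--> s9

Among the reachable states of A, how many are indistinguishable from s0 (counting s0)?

First remove the unreachable states {s1}; 12 states remain.
Initial partition by acceptance: {s0,s5,s7} | {s2,s3,s4,s6,s8,s9,s10,s11,s12}.
Refine {s2,s3,s4,s6,s8,s9,s10,s11,s12} on symbol 0: members go to different blocks, giving {s2,s3,s4,s6,s8,s10,s12} and {s9,s11}.
Refine {s0,s5,s7} on symbol 0: members go to different blocks, giving {s0,s7} and {s5}.
On input 1, block {s2,s3,s4,s6,s8,s10,s12} splits into {s2,s6,s12} and {s3,s4} and {s8,s10}.
On input 0, block {s2,s6,s12} splits into {s6,s12} and {s2}.
Refine {s9,s11} on symbol 0: members go to different blocks, giving {s9} and {s11}.
Stable partition: {s0,s7} | {s6,s12} | {s9} | {s5} | {s3,s4} | {s8,s10} | {s2} | {s11} — 8 equivalence classes.
State s0 belongs to the block {s0,s7}, which has 2 states.

2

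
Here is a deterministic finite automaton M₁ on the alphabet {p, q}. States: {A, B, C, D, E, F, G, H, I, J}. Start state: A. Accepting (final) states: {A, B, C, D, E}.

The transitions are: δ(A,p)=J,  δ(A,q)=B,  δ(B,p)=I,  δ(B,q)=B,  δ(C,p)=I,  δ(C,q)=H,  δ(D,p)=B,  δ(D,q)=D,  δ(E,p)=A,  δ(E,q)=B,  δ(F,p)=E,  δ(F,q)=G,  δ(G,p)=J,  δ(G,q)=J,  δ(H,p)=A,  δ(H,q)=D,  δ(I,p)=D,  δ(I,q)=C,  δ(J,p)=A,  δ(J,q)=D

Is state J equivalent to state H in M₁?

Yes

First remove the unreachable states {E,F,G}; 7 states remain.
Start with accepting vs non-accepting: {A,B,C,D} | {H,I,J}.
Refine {A,B,C,D} on symbol p: members go to different blocks, giving {A,B,C} and {D}.
On input q, block {A,B,C} splits into {A,B} and {C}.
Refine {H,I,J} on symbol p: members go to different blocks, giving {H,J} and {I}.
On input p, block {A,B} splits into {A} and {B}.
The partition is now stable with 6 blocks: {A} | {H,J} | {D} | {C} | {I} | {B}.
J and H lie in the same block of the stable partition, so they are equivalent — no string distinguishes them.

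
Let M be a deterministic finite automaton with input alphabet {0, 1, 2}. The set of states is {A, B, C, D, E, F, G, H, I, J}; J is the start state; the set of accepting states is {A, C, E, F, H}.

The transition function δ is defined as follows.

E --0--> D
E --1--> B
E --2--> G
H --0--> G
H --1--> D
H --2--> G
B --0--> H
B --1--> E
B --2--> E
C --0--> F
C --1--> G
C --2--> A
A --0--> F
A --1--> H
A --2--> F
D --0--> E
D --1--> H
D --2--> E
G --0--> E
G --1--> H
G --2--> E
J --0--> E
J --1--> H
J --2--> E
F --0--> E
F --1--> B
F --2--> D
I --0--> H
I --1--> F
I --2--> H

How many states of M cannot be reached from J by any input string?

4

BFS from J reaches {B, D, E, G, H, J}; the 4 state(s) A, C, F, I are never visited.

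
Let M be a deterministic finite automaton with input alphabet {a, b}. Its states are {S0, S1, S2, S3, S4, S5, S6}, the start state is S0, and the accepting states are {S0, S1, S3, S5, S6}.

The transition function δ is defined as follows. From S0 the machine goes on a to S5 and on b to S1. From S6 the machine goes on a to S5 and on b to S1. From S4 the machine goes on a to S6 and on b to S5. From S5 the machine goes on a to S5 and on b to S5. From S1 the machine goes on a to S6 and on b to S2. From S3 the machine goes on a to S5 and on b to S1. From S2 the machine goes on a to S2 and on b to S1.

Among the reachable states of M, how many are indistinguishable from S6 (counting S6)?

First remove the unreachable states {S3,S4}; 5 states remain.
Initial partition by acceptance: {S0,S1,S5,S6} | {S2}.
Refine {S0,S1,S5,S6} on symbol b: members go to different blocks, giving {S0,S5,S6} and {S1}.
On input b, block {S0,S5,S6} splits into {S0,S6} and {S5}.
No further refinement is possible. Final partition (4 blocks): {S0,S6} | {S2} | {S1} | {S5}.
The equivalence class containing S6 is {S0,S6}, of size 2.

2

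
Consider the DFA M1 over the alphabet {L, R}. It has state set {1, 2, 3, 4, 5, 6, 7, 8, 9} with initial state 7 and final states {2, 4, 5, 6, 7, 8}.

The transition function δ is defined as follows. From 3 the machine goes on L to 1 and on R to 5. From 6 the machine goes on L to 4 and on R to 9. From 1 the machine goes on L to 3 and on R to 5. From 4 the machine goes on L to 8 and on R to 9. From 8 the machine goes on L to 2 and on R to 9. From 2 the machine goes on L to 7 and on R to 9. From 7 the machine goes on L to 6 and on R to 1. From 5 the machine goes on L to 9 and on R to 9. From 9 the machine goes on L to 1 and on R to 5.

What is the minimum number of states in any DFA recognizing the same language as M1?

3

All states are reachable from the start state.
Initial partition by acceptance: {2,4,5,6,7,8} | {1,3,9}.
Refine {2,4,5,6,7,8} on symbol L: members go to different blocks, giving {2,4,6,7,8} and {5}.
Stable partition: {2,4,6,7,8} | {1,3,9} | {5} — 3 equivalence classes.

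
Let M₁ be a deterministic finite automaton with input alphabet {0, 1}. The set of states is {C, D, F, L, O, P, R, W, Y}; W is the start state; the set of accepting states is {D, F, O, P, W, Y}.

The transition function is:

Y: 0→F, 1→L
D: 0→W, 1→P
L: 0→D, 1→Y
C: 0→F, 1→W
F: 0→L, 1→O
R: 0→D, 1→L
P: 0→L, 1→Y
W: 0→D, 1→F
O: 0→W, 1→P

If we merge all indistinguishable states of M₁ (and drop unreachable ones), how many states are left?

Reachable states from the start: {D,F,L,O,P,W,Y}. Unreachable: {C,R} — drop them.
Start with accepting vs non-accepting: {D,F,O,P,W,Y} | {L}.
Refine {D,F,O,P,W,Y} on symbol 0: members go to different blocks, giving {D,O,W,Y} and {F,P}.
Refine {D,O,W,Y} on symbol 0: members go to different blocks, giving {D,O,W} and {Y}.
Split {F,P} by δ(·,1) → {F} and {P}.
Refine {D,O,W} on symbol 1: members go to different blocks, giving {D,O} and {W}.
The partition is now stable with 6 blocks: {D,O} | {L} | {F} | {Y} | {P} | {W}.

6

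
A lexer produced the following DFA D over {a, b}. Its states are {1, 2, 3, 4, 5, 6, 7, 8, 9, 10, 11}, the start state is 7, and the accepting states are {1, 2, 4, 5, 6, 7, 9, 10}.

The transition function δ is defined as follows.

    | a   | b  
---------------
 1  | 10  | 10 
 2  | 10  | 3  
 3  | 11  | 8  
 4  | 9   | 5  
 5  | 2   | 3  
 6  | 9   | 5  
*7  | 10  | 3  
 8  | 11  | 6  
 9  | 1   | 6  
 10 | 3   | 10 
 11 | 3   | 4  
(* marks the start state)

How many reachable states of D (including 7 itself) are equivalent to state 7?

2

All states are reachable from the start state.
Start with accepting vs non-accepting: {1,2,4,5,6,7,9,10} | {3,8,11}.
On input a, block {1,2,4,5,6,7,9,10} splits into {1,2,4,5,6,7,9} and {10}.
Split {1,2,4,5,6,7,9} by δ(·,a) → {4,5,6,9} and {1,2,7}.
Split {4,5,6,9} by δ(·,a) → {4,6} and {5,9}.
Split {3,8,11} by δ(·,b) → {8,11} and {3}.
Refine {8,11} on symbol a: members go to different blocks, giving {8} and {11}.
On input b, block {1,2,7} splits into {2,7} and {1}.
On input a, block {5,9} splits into {5} and {9}.
Stable partition: {4,6} | {8} | {10} | {2,7} | {5} | {3} | {11} | {1} | {9} — 9 equivalence classes.
The equivalence class containing 7 is {2,7}, of size 2.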